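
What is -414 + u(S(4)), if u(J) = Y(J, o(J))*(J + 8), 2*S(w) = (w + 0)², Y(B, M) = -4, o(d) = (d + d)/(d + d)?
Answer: -478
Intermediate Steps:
o(d) = 1 (o(d) = (2*d)/((2*d)) = (2*d)*(1/(2*d)) = 1)
S(w) = w²/2 (S(w) = (w + 0)²/2 = w²/2)
u(J) = -32 - 4*J (u(J) = -4*(J + 8) = -4*(8 + J) = -32 - 4*J)
-414 + u(S(4)) = -414 + (-32 - 2*4²) = -414 + (-32 - 2*16) = -414 + (-32 - 4*8) = -414 + (-32 - 32) = -414 - 64 = -478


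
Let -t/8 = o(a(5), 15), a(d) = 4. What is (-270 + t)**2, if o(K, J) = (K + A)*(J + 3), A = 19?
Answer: 12830724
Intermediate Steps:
o(K, J) = (3 + J)*(19 + K) (o(K, J) = (K + 19)*(J + 3) = (19 + K)*(3 + J) = (3 + J)*(19 + K))
t = -3312 (t = -8*(57 + 3*4 + 19*15 + 15*4) = -8*(57 + 12 + 285 + 60) = -8*414 = -3312)
(-270 + t)**2 = (-270 - 3312)**2 = (-3582)**2 = 12830724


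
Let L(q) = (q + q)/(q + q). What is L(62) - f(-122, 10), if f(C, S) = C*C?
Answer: -14883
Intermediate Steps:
L(q) = 1 (L(q) = (2*q)/((2*q)) = (2*q)*(1/(2*q)) = 1)
f(C, S) = C²
L(62) - f(-122, 10) = 1 - 1*(-122)² = 1 - 1*14884 = 1 - 14884 = -14883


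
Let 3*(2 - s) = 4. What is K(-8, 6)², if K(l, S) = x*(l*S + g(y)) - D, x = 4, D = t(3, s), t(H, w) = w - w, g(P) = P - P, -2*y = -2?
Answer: 36864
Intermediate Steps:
s = ⅔ (s = 2 - ⅓*4 = 2 - 4/3 = ⅔ ≈ 0.66667)
y = 1 (y = -½*(-2) = 1)
g(P) = 0
t(H, w) = 0
D = 0
K(l, S) = 4*S*l (K(l, S) = 4*(l*S + 0) - 1*0 = 4*(S*l + 0) + 0 = 4*(S*l) + 0 = 4*S*l + 0 = 4*S*l)
K(-8, 6)² = (4*6*(-8))² = (-192)² = 36864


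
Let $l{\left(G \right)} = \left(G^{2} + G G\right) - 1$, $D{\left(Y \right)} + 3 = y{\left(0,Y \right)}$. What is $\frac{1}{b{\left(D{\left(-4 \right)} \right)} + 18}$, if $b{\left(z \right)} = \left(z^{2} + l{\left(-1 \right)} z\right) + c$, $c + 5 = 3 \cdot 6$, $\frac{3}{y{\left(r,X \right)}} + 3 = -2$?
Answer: $\frac{25}{1009} \approx 0.024777$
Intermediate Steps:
$y{\left(r,X \right)} = - \frac{3}{5}$ ($y{\left(r,X \right)} = \frac{3}{-3 - 2} = \frac{3}{-5} = 3 \left(- \frac{1}{5}\right) = - \frac{3}{5}$)
$D{\left(Y \right)} = - \frac{18}{5}$ ($D{\left(Y \right)} = -3 - \frac{3}{5} = - \frac{18}{5}$)
$l{\left(G \right)} = -1 + 2 G^{2}$ ($l{\left(G \right)} = \left(G^{2} + G^{2}\right) - 1 = 2 G^{2} - 1 = -1 + 2 G^{2}$)
$c = 13$ ($c = -5 + 3 \cdot 6 = -5 + 18 = 13$)
$b{\left(z \right)} = 13 + z + z^{2}$ ($b{\left(z \right)} = \left(z^{2} + \left(-1 + 2 \left(-1\right)^{2}\right) z\right) + 13 = \left(z^{2} + \left(-1 + 2 \cdot 1\right) z\right) + 13 = \left(z^{2} + \left(-1 + 2\right) z\right) + 13 = \left(z^{2} + 1 z\right) + 13 = \left(z^{2} + z\right) + 13 = \left(z + z^{2}\right) + 13 = 13 + z + z^{2}$)
$\frac{1}{b{\left(D{\left(-4 \right)} \right)} + 18} = \frac{1}{\left(13 - \frac{18}{5} + \left(- \frac{18}{5}\right)^{2}\right) + 18} = \frac{1}{\left(13 - \frac{18}{5} + \frac{324}{25}\right) + 18} = \frac{1}{\frac{559}{25} + 18} = \frac{1}{\frac{1009}{25}} = \frac{25}{1009}$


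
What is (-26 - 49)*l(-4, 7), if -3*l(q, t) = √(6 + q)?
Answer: 25*√2 ≈ 35.355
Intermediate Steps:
l(q, t) = -√(6 + q)/3
(-26 - 49)*l(-4, 7) = (-26 - 49)*(-√(6 - 4)/3) = -(-25)*√2 = 25*√2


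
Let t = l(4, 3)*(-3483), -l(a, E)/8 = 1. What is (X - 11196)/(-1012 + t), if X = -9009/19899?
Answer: -2250487/5397252 ≈ -0.41697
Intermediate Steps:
X = -91/201 (X = -9009*1/19899 = -91/201 ≈ -0.45274)
l(a, E) = -8 (l(a, E) = -8*1 = -8)
t = 27864 (t = -8*(-3483) = 27864)
(X - 11196)/(-1012 + t) = (-91/201 - 11196)/(-1012 + 27864) = -2250487/201/26852 = -2250487/201*1/26852 = -2250487/5397252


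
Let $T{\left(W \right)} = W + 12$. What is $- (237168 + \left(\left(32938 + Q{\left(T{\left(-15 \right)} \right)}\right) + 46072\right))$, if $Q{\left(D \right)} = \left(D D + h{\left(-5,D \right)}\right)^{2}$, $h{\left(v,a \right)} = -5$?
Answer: $-316194$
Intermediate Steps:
$T{\left(W \right)} = 12 + W$
$Q{\left(D \right)} = \left(-5 + D^{2}\right)^{2}$ ($Q{\left(D \right)} = \left(D D - 5\right)^{2} = \left(D^{2} - 5\right)^{2} = \left(-5 + D^{2}\right)^{2}$)
$- (237168 + \left(\left(32938 + Q{\left(T{\left(-15 \right)} \right)}\right) + 46072\right)) = - (237168 + \left(\left(32938 + \left(-5 + \left(12 - 15\right)^{2}\right)^{2}\right) + 46072\right)) = - (237168 + \left(\left(32938 + \left(-5 + \left(-3\right)^{2}\right)^{2}\right) + 46072\right)) = - (237168 + \left(\left(32938 + \left(-5 + 9\right)^{2}\right) + 46072\right)) = - (237168 + \left(\left(32938 + 4^{2}\right) + 46072\right)) = - (237168 + \left(\left(32938 + 16\right) + 46072\right)) = - (237168 + \left(32954 + 46072\right)) = - (237168 + 79026) = \left(-1\right) 316194 = -316194$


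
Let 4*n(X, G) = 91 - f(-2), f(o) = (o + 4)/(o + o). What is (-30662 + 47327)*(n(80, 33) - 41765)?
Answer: -5565060105/8 ≈ -6.9563e+8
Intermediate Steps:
f(o) = (4 + o)/(2*o) (f(o) = (4 + o)/((2*o)) = (4 + o)*(1/(2*o)) = (4 + o)/(2*o))
n(X, G) = 183/8 (n(X, G) = (91 - (4 - 2)/(2*(-2)))/4 = (91 - (-1)*2/(2*2))/4 = (91 - 1*(-1/2))/4 = (91 + 1/2)/4 = (1/4)*(183/2) = 183/8)
(-30662 + 47327)*(n(80, 33) - 41765) = (-30662 + 47327)*(183/8 - 41765) = 16665*(-333937/8) = -5565060105/8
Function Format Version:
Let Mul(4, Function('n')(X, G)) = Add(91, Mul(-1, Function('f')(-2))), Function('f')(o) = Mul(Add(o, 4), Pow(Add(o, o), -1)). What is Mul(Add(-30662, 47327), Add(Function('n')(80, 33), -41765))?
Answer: Rational(-5565060105, 8) ≈ -6.9563e+8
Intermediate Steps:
Function('f')(o) = Mul(Rational(1, 2), Pow(o, -1), Add(4, o)) (Function('f')(o) = Mul(Add(4, o), Pow(Mul(2, o), -1)) = Mul(Add(4, o), Mul(Rational(1, 2), Pow(o, -1))) = Mul(Rational(1, 2), Pow(o, -1), Add(4, o)))
Function('n')(X, G) = Rational(183, 8) (Function('n')(X, G) = Mul(Rational(1, 4), Add(91, Mul(-1, Mul(Rational(1, 2), Pow(-2, -1), Add(4, -2))))) = Mul(Rational(1, 4), Add(91, Mul(-1, Mul(Rational(1, 2), Rational(-1, 2), 2)))) = Mul(Rational(1, 4), Add(91, Mul(-1, Rational(-1, 2)))) = Mul(Rational(1, 4), Add(91, Rational(1, 2))) = Mul(Rational(1, 4), Rational(183, 2)) = Rational(183, 8))
Mul(Add(-30662, 47327), Add(Function('n')(80, 33), -41765)) = Mul(Add(-30662, 47327), Add(Rational(183, 8), -41765)) = Mul(16665, Rational(-333937, 8)) = Rational(-5565060105, 8)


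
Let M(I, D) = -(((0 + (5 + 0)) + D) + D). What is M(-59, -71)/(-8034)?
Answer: -137/8034 ≈ -0.017053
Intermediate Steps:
M(I, D) = -5 - 2*D (M(I, D) = -(((0 + 5) + D) + D) = -((5 + D) + D) = -(5 + 2*D) = -5 - 2*D)
M(-59, -71)/(-8034) = (-5 - 2*(-71))/(-8034) = (-5 + 142)*(-1/8034) = 137*(-1/8034) = -137/8034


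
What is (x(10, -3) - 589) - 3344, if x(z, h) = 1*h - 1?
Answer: -3937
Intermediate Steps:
x(z, h) = -1 + h (x(z, h) = h - 1 = -1 + h)
(x(10, -3) - 589) - 3344 = ((-1 - 3) - 589) - 3344 = (-4 - 589) - 3344 = -593 - 3344 = -3937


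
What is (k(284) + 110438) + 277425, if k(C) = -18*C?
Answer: 382751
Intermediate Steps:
(k(284) + 110438) + 277425 = (-18*284 + 110438) + 277425 = (-5112 + 110438) + 277425 = 105326 + 277425 = 382751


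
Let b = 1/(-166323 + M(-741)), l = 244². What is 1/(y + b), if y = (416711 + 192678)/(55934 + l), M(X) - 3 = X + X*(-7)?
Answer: 57690095/304457159 ≈ 0.18949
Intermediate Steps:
M(X) = 3 - 6*X (M(X) = 3 + (X + X*(-7)) = 3 + (X - 7*X) = 3 - 6*X)
l = 59536
y = 609389/115470 (y = (416711 + 192678)/(55934 + 59536) = 609389/115470 ≈ 5.2775)
b = -1/161874 (b = 1/(-166323 + (3 - 6*(-741))) = 1/(-166323 + (3 + 4446)) = 1/(-166323 + 4449) = 1/(-161874) = -1/161874 ≈ -6.1776e-6)
1/(y + b) = 1/(609389/115470 - 1/161874) = 1/(304457159/57690095) = 57690095/304457159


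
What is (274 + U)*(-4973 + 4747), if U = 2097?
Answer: -535846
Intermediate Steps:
(274 + U)*(-4973 + 4747) = (274 + 2097)*(-4973 + 4747) = 2371*(-226) = -535846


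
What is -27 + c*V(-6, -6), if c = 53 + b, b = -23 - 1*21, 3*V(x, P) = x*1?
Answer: -45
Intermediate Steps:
V(x, P) = x/3 (V(x, P) = (x*1)/3 = x/3)
b = -44 (b = -23 - 21 = -44)
c = 9 (c = 53 - 44 = 9)
-27 + c*V(-6, -6) = -27 + 9*((1/3)*(-6)) = -27 + 9*(-2) = -27 - 18 = -45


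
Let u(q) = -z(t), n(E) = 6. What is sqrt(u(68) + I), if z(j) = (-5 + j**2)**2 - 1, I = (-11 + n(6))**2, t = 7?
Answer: I*sqrt(1910) ≈ 43.704*I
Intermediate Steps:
I = 25 (I = (-11 + 6)**2 = (-5)**2 = 25)
z(j) = -1 + (-5 + j**2)**2
u(q) = -1935 (u(q) = -(-1 + (-5 + 7**2)**2) = -(-1 + (-5 + 49)**2) = -(-1 + 44**2) = -(-1 + 1936) = -1*1935 = -1935)
sqrt(u(68) + I) = sqrt(-1935 + 25) = sqrt(-1910) = I*sqrt(1910)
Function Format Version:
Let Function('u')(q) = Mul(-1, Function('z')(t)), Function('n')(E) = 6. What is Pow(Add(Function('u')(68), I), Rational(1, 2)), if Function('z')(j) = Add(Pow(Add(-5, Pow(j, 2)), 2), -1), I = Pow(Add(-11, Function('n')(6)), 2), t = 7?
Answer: Mul(I, Pow(1910, Rational(1, 2))) ≈ Mul(43.704, I)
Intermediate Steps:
I = 25 (I = Pow(Add(-11, 6), 2) = Pow(-5, 2) = 25)
Function('z')(j) = Add(-1, Pow(Add(-5, Pow(j, 2)), 2))
Function('u')(q) = -1935 (Function('u')(q) = Mul(-1, Add(-1, Pow(Add(-5, Pow(7, 2)), 2))) = Mul(-1, Add(-1, Pow(Add(-5, 49), 2))) = Mul(-1, Add(-1, Pow(44, 2))) = Mul(-1, Add(-1, 1936)) = Mul(-1, 1935) = -1935)
Pow(Add(Function('u')(68), I), Rational(1, 2)) = Pow(Add(-1935, 25), Rational(1, 2)) = Pow(-1910, Rational(1, 2)) = Mul(I, Pow(1910, Rational(1, 2)))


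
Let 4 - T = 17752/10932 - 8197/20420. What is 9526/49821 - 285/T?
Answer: -790938342895694/7722747281301 ≈ -102.42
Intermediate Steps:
T = 155009881/55807860 (T = 4 - (17752/10932 - 8197/20420) = 4 - (17752*(1/10932) - 8197*1/20420) = 4 - (4438/2733 - 8197/20420) = 4 - 1*68221559/55807860 = 4 - 68221559/55807860 = 155009881/55807860 ≈ 2.7776)
9526/49821 - 285/T = 9526/49821 - 285/155009881/55807860 = 9526*(1/49821) - 285*55807860/155009881 = 9526/49821 - 15905240100/155009881 = -790938342895694/7722747281301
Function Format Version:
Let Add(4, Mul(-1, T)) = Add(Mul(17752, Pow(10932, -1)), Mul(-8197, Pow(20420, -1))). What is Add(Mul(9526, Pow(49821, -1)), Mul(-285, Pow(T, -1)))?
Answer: Rational(-790938342895694, 7722747281301) ≈ -102.42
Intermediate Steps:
T = Rational(155009881, 55807860) (T = Add(4, Mul(-1, Add(Mul(17752, Pow(10932, -1)), Mul(-8197, Pow(20420, -1))))) = Add(4, Mul(-1, Add(Mul(17752, Rational(1, 10932)), Mul(-8197, Rational(1, 20420))))) = Add(4, Mul(-1, Add(Rational(4438, 2733), Rational(-8197, 20420)))) = Add(4, Mul(-1, Rational(68221559, 55807860))) = Add(4, Rational(-68221559, 55807860)) = Rational(155009881, 55807860) ≈ 2.7776)
Add(Mul(9526, Pow(49821, -1)), Mul(-285, Pow(T, -1))) = Add(Mul(9526, Pow(49821, -1)), Mul(-285, Pow(Rational(155009881, 55807860), -1))) = Add(Mul(9526, Rational(1, 49821)), Mul(-285, Rational(55807860, 155009881))) = Add(Rational(9526, 49821), Rational(-15905240100, 155009881)) = Rational(-790938342895694, 7722747281301)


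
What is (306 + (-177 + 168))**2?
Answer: 88209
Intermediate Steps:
(306 + (-177 + 168))**2 = (306 - 9)**2 = 297**2 = 88209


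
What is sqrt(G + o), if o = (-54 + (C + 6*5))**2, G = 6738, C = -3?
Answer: sqrt(7467) ≈ 86.412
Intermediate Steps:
o = 729 (o = (-54 + (-3 + 6*5))**2 = (-54 + (-3 + 30))**2 = (-54 + 27)**2 = (-27)**2 = 729)
sqrt(G + o) = sqrt(6738 + 729) = sqrt(7467)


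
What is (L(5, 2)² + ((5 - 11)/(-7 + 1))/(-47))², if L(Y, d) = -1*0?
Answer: 1/2209 ≈ 0.00045269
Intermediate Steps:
L(Y, d) = 0
(L(5, 2)² + ((5 - 11)/(-7 + 1))/(-47))² = (0² + ((5 - 11)/(-7 + 1))/(-47))² = (0 - 6/(-6)*(-1/47))² = (0 - 6*(-⅙)*(-1/47))² = (0 + 1*(-1/47))² = (0 - 1/47)² = (-1/47)² = 1/2209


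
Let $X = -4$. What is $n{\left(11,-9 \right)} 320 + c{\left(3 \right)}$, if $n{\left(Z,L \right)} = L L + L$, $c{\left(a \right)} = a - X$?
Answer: $23047$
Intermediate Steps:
$c{\left(a \right)} = 4 + a$ ($c{\left(a \right)} = a - -4 = a + 4 = 4 + a$)
$n{\left(Z,L \right)} = L + L^{2}$ ($n{\left(Z,L \right)} = L^{2} + L = L + L^{2}$)
$n{\left(11,-9 \right)} 320 + c{\left(3 \right)} = - 9 \left(1 - 9\right) 320 + \left(4 + 3\right) = \left(-9\right) \left(-8\right) 320 + 7 = 72 \cdot 320 + 7 = 23040 + 7 = 23047$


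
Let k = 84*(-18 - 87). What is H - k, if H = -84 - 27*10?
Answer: 8466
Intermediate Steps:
H = -354 (H = -84 - 270 = -354)
k = -8820 (k = 84*(-105) = -8820)
H - k = -354 - 1*(-8820) = -354 + 8820 = 8466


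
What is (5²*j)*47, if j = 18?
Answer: 21150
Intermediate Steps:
(5²*j)*47 = (5²*18)*47 = (25*18)*47 = 450*47 = 21150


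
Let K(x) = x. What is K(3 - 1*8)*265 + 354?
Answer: -971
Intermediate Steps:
K(3 - 1*8)*265 + 354 = (3 - 1*8)*265 + 354 = (3 - 8)*265 + 354 = -5*265 + 354 = -1325 + 354 = -971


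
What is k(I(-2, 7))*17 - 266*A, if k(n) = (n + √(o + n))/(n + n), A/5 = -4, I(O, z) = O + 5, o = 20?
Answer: 10657/2 + 17*√23/6 ≈ 5342.1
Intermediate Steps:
I(O, z) = 5 + O
A = -20 (A = 5*(-4) = -20)
k(n) = (n + √(20 + n))/(2*n) (k(n) = (n + √(20 + n))/(n + n) = (n + √(20 + n))/((2*n)) = (n + √(20 + n))*(1/(2*n)) = (n + √(20 + n))/(2*n))
k(I(-2, 7))*17 - 266*A = (((5 - 2) + √(20 + (5 - 2)))/(2*(5 - 2)))*17 - 266*(-20) = ((½)*(3 + √(20 + 3))/3)*17 + 5320 = ((½)*(⅓)*(3 + √23))*17 + 5320 = (½ + √23/6)*17 + 5320 = (17/2 + 17*√23/6) + 5320 = 10657/2 + 17*√23/6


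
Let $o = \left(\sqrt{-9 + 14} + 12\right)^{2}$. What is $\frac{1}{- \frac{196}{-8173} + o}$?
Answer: $\frac{3318164443}{430360064403} - \frac{534383432 \sqrt{5}}{430360064403} \approx 0.0049337$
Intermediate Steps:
$o = \left(12 + \sqrt{5}\right)^{2}$ ($o = \left(\sqrt{5} + 12\right)^{2} = \left(12 + \sqrt{5}\right)^{2} \approx 202.67$)
$\frac{1}{- \frac{196}{-8173} + o} = \frac{1}{- \frac{196}{-8173} + \left(12 + \sqrt{5}\right)^{2}} = \frac{1}{\left(-196\right) \left(- \frac{1}{8173}\right) + \left(12 + \sqrt{5}\right)^{2}} = \frac{1}{\frac{196}{8173} + \left(12 + \sqrt{5}\right)^{2}}$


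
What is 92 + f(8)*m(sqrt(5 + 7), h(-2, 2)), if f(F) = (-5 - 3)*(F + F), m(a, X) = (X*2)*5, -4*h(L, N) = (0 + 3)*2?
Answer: 2012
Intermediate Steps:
h(L, N) = -3/2 (h(L, N) = -(0 + 3)*2/4 = -3*2/4 = -1/4*6 = -3/2)
m(a, X) = 10*X (m(a, X) = (2*X)*5 = 10*X)
f(F) = -16*F
92 + f(8)*m(sqrt(5 + 7), h(-2, 2)) = 92 + (-16*8)*(10*(-3/2)) = 92 - 128*(-15) = 92 + 1920 = 2012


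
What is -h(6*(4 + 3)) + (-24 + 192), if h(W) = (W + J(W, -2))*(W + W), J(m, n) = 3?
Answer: -3612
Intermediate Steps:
h(W) = 2*W*(3 + W) (h(W) = (W + 3)*(W + W) = (3 + W)*(2*W) = 2*W*(3 + W))
-h(6*(4 + 3)) + (-24 + 192) = -2*6*(4 + 3)*(3 + 6*(4 + 3)) + (-24 + 192) = -2*6*7*(3 + 6*7) + 168 = -2*42*(3 + 42) + 168 = -2*42*45 + 168 = -1*3780 + 168 = -3780 + 168 = -3612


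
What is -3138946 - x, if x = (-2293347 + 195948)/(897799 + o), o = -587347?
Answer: -324829988731/103484 ≈ -3.1389e+6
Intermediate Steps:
x = -699133/103484 (x = (-2293347 + 195948)/(897799 - 587347) = -2097399/310452 = -2097399*1/310452 = -699133/103484 ≈ -6.7560)
-3138946 - x = -3138946 - 1*(-699133/103484) = -3138946 + 699133/103484 = -324829988731/103484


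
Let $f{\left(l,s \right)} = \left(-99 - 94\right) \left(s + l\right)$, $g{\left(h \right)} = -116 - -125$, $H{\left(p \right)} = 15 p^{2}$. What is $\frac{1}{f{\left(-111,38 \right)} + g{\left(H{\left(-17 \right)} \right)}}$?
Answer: $\frac{1}{14098} \approx 7.0932 \cdot 10^{-5}$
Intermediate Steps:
$g{\left(h \right)} = 9$ ($g{\left(h \right)} = -116 + 125 = 9$)
$f{\left(l,s \right)} = - 193 l - 193 s$ ($f{\left(l,s \right)} = - 193 \left(l + s\right) = - 193 l - 193 s$)
$\frac{1}{f{\left(-111,38 \right)} + g{\left(H{\left(-17 \right)} \right)}} = \frac{1}{\left(\left(-193\right) \left(-111\right) - 7334\right) + 9} = \frac{1}{\left(21423 - 7334\right) + 9} = \frac{1}{14089 + 9} = \frac{1}{14098}$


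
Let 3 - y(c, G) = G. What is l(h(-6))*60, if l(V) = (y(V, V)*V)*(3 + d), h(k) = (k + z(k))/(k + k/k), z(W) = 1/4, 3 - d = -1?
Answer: 17871/20 ≈ 893.55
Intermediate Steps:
d = 4 (d = 3 - 1*(-1) = 3 + 1 = 4)
y(c, G) = 3 - G
z(W) = ¼
h(k) = (¼ + k)/(1 + k) (h(k) = (k + ¼)/(k + k/k) = (¼ + k)/(k + 1) = (¼ + k)/(1 + k))
l(V) = 7*V*(3 - V) (l(V) = ((3 - V)*V)*(3 + 4) = (V*(3 - V))*7 = 7*V*(3 - V))
l(h(-6))*60 = (7*((¼ - 6)/(1 - 6))*(3 - (¼ - 6)/(1 - 6)))*60 = (7*(-23/4/(-5))*(3 - (-23)/((-5)*4)))*60 = (7*(-⅕*(-23/4))*(3 - (-1)*(-23)/(5*4)))*60 = (7*(23/20)*(3 - 1*23/20))*60 = (7*(23/20)*(3 - 23/20))*60 = (7*(23/20)*(37/20))*60 = (5957/400)*60 = 17871/20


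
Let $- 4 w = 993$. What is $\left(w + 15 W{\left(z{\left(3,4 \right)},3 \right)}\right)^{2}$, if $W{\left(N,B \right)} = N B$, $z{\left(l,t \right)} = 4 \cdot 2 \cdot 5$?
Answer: $\frac{38526849}{16} \approx 2.4079 \cdot 10^{6}$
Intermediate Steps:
$z{\left(l,t \right)} = 40$ ($z{\left(l,t \right)} = 8 \cdot 5 = 40$)
$w = - \frac{993}{4}$ ($w = \left(- \frac{1}{4}\right) 993 = - \frac{993}{4} \approx -248.25$)
$W{\left(N,B \right)} = B N$
$\left(w + 15 W{\left(z{\left(3,4 \right)},3 \right)}\right)^{2} = \left(- \frac{993}{4} + 15 \cdot 3 \cdot 40\right)^{2} = \left(- \frac{993}{4} + 15 \cdot 120\right)^{2} = \left(- \frac{993}{4} + 1800\right)^{2} = \left(\frac{6207}{4}\right)^{2} = \frac{38526849}{16}$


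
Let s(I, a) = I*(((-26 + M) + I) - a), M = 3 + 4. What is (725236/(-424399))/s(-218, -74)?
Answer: -362618/7540297033 ≈ -4.8091e-5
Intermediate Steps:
M = 7
s(I, a) = I*(-19 + I - a) (s(I, a) = I*(((-26 + 7) + I) - a) = I*((-19 + I) - a) = I*(-19 + I - a))
(725236/(-424399))/s(-218, -74) = (725236/(-424399))/((-218*(-19 - 218 - 1*(-74)))) = (725236*(-1/424399))/((-218*(-19 - 218 + 74))) = -725236/(424399*((-218*(-163)))) = -725236/424399/35534 = -725236/424399*1/35534 = -362618/7540297033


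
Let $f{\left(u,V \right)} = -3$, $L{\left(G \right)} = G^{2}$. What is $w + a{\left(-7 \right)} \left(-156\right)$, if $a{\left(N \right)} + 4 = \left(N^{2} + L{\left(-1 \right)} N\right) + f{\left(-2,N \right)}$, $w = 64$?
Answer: $-5396$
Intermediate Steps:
$a{\left(N \right)} = -7 + N + N^{2}$ ($a{\left(N \right)} = -4 - \left(3 - N^{2} - \left(-1\right)^{2} N\right) = -4 - \left(3 - N - N^{2}\right) = -4 + \left(-3 + N + N^{2}\right) = -7 + N + N^{2}$)
$w + a{\left(-7 \right)} \left(-156\right) = 64 + \left(-7 - 7 + \left(-7\right)^{2}\right) \left(-156\right) = 64 + \left(-7 - 7 + 49\right) \left(-156\right) = 64 + 35 \left(-156\right) = 64 - 5460 = -5396$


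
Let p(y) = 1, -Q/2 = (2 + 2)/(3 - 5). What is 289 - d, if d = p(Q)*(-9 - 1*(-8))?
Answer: 290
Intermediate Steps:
Q = 4 (Q = -2*(2 + 2)/(3 - 5) = -8/(-2) = -8*(-1)/2 = -2*(-2) = 4)
d = -1 (d = 1*(-9 - 1*(-8)) = 1*(-9 + 8) = 1*(-1) = -1)
289 - d = 289 - 1*(-1) = 289 + 1 = 290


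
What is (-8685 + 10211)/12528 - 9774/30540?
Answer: -3160193/15941880 ≈ -0.19823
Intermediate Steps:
(-8685 + 10211)/12528 - 9774/30540 = 1526*(1/12528) - 9774*1/30540 = 763/6264 - 1629/5090 = -3160193/15941880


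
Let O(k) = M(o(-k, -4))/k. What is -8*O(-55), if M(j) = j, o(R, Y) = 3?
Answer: 24/55 ≈ 0.43636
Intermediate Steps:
O(k) = 3/k
-8*O(-55) = -24/(-55) = -24*(-1)/55 = -8*(-3/55) = 24/55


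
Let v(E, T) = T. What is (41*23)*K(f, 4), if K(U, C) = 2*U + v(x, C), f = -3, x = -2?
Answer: -1886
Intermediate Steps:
K(U, C) = C + 2*U (K(U, C) = 2*U + C = C + 2*U)
(41*23)*K(f, 4) = (41*23)*(4 + 2*(-3)) = 943*(4 - 6) = 943*(-2) = -1886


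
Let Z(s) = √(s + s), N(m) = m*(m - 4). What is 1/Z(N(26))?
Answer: √286/572 ≈ 0.029566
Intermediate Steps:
N(m) = m*(-4 + m)
Z(s) = √2*√s (Z(s) = √(2*s) = √2*√s)
1/Z(N(26)) = 1/(√2*√(26*(-4 + 26))) = 1/(√2*√(26*22)) = 1/(√2*√572) = 1/(√2*(2*√143)) = 1/(2*√286) = √286/572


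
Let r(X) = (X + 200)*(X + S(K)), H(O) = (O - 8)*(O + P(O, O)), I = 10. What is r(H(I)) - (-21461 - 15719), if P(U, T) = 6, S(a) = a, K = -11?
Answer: 42052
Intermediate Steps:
H(O) = (-8 + O)*(6 + O) (H(O) = (O - 8)*(O + 6) = (-8 + O)*(6 + O))
r(X) = (-11 + X)*(200 + X) (r(X) = (X + 200)*(X - 11) = (200 + X)*(-11 + X) = (-11 + X)*(200 + X))
r(H(I)) - (-21461 - 15719) = (-2200 + (-48 + 10**2 - 2*10)**2 + 189*(-48 + 10**2 - 2*10)) - (-21461 - 15719) = (-2200 + (-48 + 100 - 20)**2 + 189*(-48 + 100 - 20)) - 1*(-37180) = (-2200 + 32**2 + 189*32) + 37180 = (-2200 + 1024 + 6048) + 37180 = 4872 + 37180 = 42052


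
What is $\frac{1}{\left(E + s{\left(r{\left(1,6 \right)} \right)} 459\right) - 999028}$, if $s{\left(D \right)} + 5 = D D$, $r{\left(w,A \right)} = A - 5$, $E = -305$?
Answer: $- \frac{1}{1001169} \approx -9.9883 \cdot 10^{-7}$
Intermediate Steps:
$r{\left(w,A \right)} = -5 + A$
$s{\left(D \right)} = -5 + D^{2}$ ($s{\left(D \right)} = -5 + D D = -5 + D^{2}$)
$\frac{1}{\left(E + s{\left(r{\left(1,6 \right)} \right)} 459\right) - 999028} = \frac{1}{\left(-305 + \left(-5 + \left(-5 + 6\right)^{2}\right) 459\right) - 999028} = \frac{1}{\left(-305 + \left(-5 + 1^{2}\right) 459\right) - 999028} = \frac{1}{\left(-305 + \left(-5 + 1\right) 459\right) - 999028} = \frac{1}{\left(-305 - 1836\right) - 999028} = \frac{1}{-2141 - 999028} = \frac{1}{-1001169} = - \frac{1}{1001169}$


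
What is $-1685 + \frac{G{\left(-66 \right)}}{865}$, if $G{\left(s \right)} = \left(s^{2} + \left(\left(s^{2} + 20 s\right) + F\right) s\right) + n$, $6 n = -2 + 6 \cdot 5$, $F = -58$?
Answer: $- \frac{4949137}{2595} \approx -1907.2$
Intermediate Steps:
$n = \frac{14}{3}$ ($n = \frac{-2 + 6 \cdot 5}{6} = \frac{-2 + 30}{6} = \frac{1}{6} \cdot 28 = \frac{14}{3} \approx 4.6667$)
$G{\left(s \right)} = \frac{14}{3} + s^{2} + s \left(-58 + s^{2} + 20 s\right)$ ($G{\left(s \right)} = \left(s^{2} + \left(\left(s^{2} + 20 s\right) - 58\right) s\right) + \frac{14}{3} = \left(s^{2} + \left(-58 + s^{2} + 20 s\right) s\right) + \frac{14}{3} = \left(s^{2} + s \left(-58 + s^{2} + 20 s\right)\right) + \frac{14}{3} = \frac{14}{3} + s^{2} + s \left(-58 + s^{2} + 20 s\right)$)
$-1685 + \frac{G{\left(-66 \right)}}{865} = -1685 + \frac{\frac{14}{3} + \left(-66\right)^{3} - -3828 + 21 \left(-66\right)^{2}}{865} = -1685 + \left(\frac{14}{3} - 287496 + 3828 + 21 \cdot 4356\right) \frac{1}{865} = -1685 + \left(\frac{14}{3} - 287496 + 3828 + 91476\right) \frac{1}{865} = -1685 - \frac{576562}{2595} = - \frac{4949137}{2595}$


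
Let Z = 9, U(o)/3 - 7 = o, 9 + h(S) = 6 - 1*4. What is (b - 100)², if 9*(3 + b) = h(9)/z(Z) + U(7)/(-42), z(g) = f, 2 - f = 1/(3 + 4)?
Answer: 146724769/13689 ≈ 10718.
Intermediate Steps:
h(S) = -7 (h(S) = -9 + (6 - 1*4) = -9 + (6 - 4) = -9 + 2 = -7)
U(o) = 21 + 3*o
f = 13/7 (f = 2 - 1/(3 + 4) = 2 - 1/7 = 2 - 1*⅐ = 2 - ⅐ = 13/7 ≈ 1.8571)
z(g) = 13/7
b = -413/117 (b = -3 + (-7/13/7 + (21 + 3*7)/(-42))/9 = -3 + (-7*7/13 + (21 + 21)*(-1/42))/9 = -3 + (-49/13 + 42*(-1/42))/9 = -3 + (-49/13 - 1)/9 = -3 + (⅑)*(-62/13) = -3 - 62/117 = -413/117 ≈ -3.5299)
(b - 100)² = (-413/117 - 100)² = (-12113/117)² = 146724769/13689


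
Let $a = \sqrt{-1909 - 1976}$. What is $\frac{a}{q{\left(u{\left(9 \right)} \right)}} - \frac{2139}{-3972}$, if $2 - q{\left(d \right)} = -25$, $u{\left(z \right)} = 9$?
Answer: $\frac{713}{1324} + \frac{i \sqrt{3885}}{27} \approx 0.53852 + 2.3085 i$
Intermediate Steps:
$q{\left(d \right)} = 27$ ($q{\left(d \right)} = 2 - -25 = 2 + 25 = 27$)
$a = i \sqrt{3885}$ ($a = \sqrt{-3885} = i \sqrt{3885} \approx 62.33 i$)
$\frac{a}{q{\left(u{\left(9 \right)} \right)}} - \frac{2139}{-3972} = \frac{i \sqrt{3885}}{27} - \frac{2139}{-3972} = i \sqrt{3885} \cdot \frac{1}{27} - - \frac{713}{1324} = \frac{i \sqrt{3885}}{27} + \frac{713}{1324} = \frac{713}{1324} + \frac{i \sqrt{3885}}{27}$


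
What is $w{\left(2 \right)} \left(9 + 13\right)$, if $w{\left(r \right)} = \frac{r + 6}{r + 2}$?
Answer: $44$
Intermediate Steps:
$w{\left(r \right)} = \frac{6 + r}{2 + r}$
$w{\left(2 \right)} \left(9 + 13\right) = \frac{6 + 2}{2 + 2} \left(9 + 13\right) = \frac{1}{4} \cdot 8 \cdot 22 = 2 \cdot 22 = 44$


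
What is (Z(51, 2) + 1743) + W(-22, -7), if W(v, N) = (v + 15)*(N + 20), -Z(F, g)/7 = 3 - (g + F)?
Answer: 2002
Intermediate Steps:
Z(F, g) = -21 + 7*F + 7*g (Z(F, g) = -7*(3 - (g + F)) = -7*(3 - (F + g)) = -7*(3 + (-F - g)) = -7*(3 - F - g) = -21 + 7*F + 7*g)
W(v, N) = (15 + v)*(20 + N)
(Z(51, 2) + 1743) + W(-22, -7) = ((-21 + 7*51 + 7*2) + 1743) + (300 + 15*(-7) + 20*(-22) - 7*(-22)) = ((-21 + 357 + 14) + 1743) + (300 - 105 - 440 + 154) = (350 + 1743) - 91 = 2093 - 91 = 2002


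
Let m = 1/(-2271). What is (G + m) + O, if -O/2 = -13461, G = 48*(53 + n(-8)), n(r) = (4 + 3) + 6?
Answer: 68334389/2271 ≈ 30090.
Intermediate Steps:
n(r) = 13 (n(r) = 7 + 6 = 13)
G = 3168 (G = 48*(53 + 13) = 48*66 = 3168)
O = 26922 (O = -2*(-13461) = 26922)
m = -1/2271 ≈ -0.00044033
(G + m) + O = (3168 - 1/2271) + 26922 = 7194527/2271 + 26922 = 68334389/2271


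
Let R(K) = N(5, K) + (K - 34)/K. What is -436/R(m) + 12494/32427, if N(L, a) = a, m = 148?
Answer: -8336498/3275127 ≈ -2.5454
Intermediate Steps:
R(K) = K + (-34 + K)/K (R(K) = K + (K - 34)/K = K + (-34 + K)/K)
-436/R(m) + 12494/32427 = -436/(1 + 148 - 34/148) + 12494/32427 = -436/(1 + 148 - 34*1/148) + 12494*(1/32427) = -436/(1 + 148 - 17/74) + 12494/32427 = -436/11009/74 + 12494/32427 = -436*74/11009 + 12494/32427 = -296/101 + 12494/32427 = -8336498/3275127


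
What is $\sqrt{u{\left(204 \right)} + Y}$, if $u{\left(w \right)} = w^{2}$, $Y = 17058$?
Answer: $\sqrt{58674} \approx 242.23$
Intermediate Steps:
$\sqrt{u{\left(204 \right)} + Y} = \sqrt{204^{2} + 17058} = \sqrt{41616 + 17058} = \sqrt{58674}$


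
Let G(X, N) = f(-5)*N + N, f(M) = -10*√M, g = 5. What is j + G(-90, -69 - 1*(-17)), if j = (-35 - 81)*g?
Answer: -632 + 520*I*√5 ≈ -632.0 + 1162.8*I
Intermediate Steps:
j = -580 (j = (-35 - 81)*5 = -116*5 = -580)
G(X, N) = N - 10*I*N*√5 (G(X, N) = (-10*I*√5)*N + N = -10*I*N*√5 + N = N - 10*I*N*√5)
j + G(-90, -69 - 1*(-17)) = -580 + (-69 - 1*(-17))*(1 - 10*I*√5) = -580 + (-69 + 17)*(1 - 10*I*√5) = -580 - 52*(1 - 10*I*√5) = -580 + (-52 + 520*I*√5) = -632 + 520*I*√5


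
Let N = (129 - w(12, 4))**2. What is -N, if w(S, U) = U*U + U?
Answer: -11881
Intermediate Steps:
w(S, U) = U + U**2 (w(S, U) = U**2 + U = U + U**2)
N = 11881 (N = (129 - 4*(1 + 4))**2 = (129 - 4*5)**2 = (129 - 1*20)**2 = (129 - 20)**2 = 109**2 = 11881)
-N = -1*11881 = -11881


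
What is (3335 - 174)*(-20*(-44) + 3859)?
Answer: 14979979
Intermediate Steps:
(3335 - 174)*(-20*(-44) + 3859) = 3161*(880 + 3859) = 3161*4739 = 14979979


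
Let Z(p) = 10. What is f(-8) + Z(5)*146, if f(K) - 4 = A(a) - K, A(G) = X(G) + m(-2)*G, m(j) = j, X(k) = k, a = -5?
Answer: 1477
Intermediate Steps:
A(G) = -G (A(G) = G - 2*G = -G)
f(K) = 9 - K (f(K) = 4 + (-1*(-5) - K) = 4 + (5 - K) = 9 - K)
f(-8) + Z(5)*146 = (9 - 1*(-8)) + 10*146 = (9 + 8) + 1460 = 17 + 1460 = 1477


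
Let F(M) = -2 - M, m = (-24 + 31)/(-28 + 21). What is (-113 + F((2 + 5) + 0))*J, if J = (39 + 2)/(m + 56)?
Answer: -5002/55 ≈ -90.945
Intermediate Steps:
m = -1 (m = 7/(-7) = 7*(-⅐) = -1)
J = 41/55 (J = (39 + 2)/(-1 + 56) = 41/55 ≈ 0.74545)
(-113 + F((2 + 5) + 0))*J = (-113 + (-2 - ((2 + 5) + 0)))*(41/55) = (-113 + (-2 - (7 + 0)))*(41/55) = (-113 + (-2 - 1*7))*(41/55) = (-113 + (-2 - 7))*(41/55) = (-113 - 9)*(41/55) = -122*41/55 = -5002/55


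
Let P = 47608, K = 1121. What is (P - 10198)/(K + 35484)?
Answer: 7482/7321 ≈ 1.0220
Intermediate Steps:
(P - 10198)/(K + 35484) = (47608 - 10198)/(1121 + 35484) = 37410/36605 = 37410*(1/36605) = 7482/7321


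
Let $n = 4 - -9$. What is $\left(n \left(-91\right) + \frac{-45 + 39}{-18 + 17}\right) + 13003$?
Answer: $11826$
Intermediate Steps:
$n = 13$ ($n = 4 + 9 = 13$)
$\left(n \left(-91\right) + \frac{-45 + 39}{-18 + 17}\right) + 13003 = \left(13 \left(-91\right) + \frac{-45 + 39}{-18 + 17}\right) + 13003 = \left(-1183 - \frac{6}{-1}\right) + 13003 = \left(-1183 - -6\right) + 13003 = \left(-1183 + 6\right) + 13003 = -1177 + 13003 = 11826$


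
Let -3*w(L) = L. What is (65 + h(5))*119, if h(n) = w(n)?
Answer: 22610/3 ≈ 7536.7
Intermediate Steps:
w(L) = -L/3
h(n) = -n/3
(65 + h(5))*119 = (65 - ⅓*5)*119 = (65 - 5/3)*119 = (190/3)*119 = 22610/3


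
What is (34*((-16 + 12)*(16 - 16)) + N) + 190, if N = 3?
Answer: 193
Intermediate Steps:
(34*((-16 + 12)*(16 - 16)) + N) + 190 = (34*((-16 + 12)*(16 - 16)) + 3) + 190 = (34*(-4*0) + 3) + 190 = (34*0 + 3) + 190 = (0 + 3) + 190 = 3 + 190 = 193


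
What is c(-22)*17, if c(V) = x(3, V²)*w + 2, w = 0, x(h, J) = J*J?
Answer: 34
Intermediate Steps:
x(h, J) = J²
c(V) = 2 (c(V) = (V²)²*0 + 2 = V⁴*0 + 2 = 0 + 2 = 2)
c(-22)*17 = 2*17 = 34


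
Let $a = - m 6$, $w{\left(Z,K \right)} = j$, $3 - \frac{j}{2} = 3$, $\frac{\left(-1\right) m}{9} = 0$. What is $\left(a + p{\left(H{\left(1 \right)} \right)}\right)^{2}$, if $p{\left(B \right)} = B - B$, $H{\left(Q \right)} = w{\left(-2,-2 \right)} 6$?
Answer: $0$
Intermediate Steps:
$m = 0$ ($m = \left(-9\right) 0 = 0$)
$j = 0$ ($j = 6 - 6 = 0$)
$w{\left(Z,K \right)} = 0$
$H{\left(Q \right)} = 0$ ($H{\left(Q \right)} = 0 \cdot 6 = 0$)
$p{\left(B \right)} = 0$
$a = 0$ ($a = \left(-1\right) 0 \cdot 6 = 0 \cdot 6 = 0$)
$\left(a + p{\left(H{\left(1 \right)} \right)}\right)^{2} = \left(0 + 0\right)^{2} = 0^{2} = 0$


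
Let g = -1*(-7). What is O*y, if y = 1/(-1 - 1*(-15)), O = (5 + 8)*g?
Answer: 13/2 ≈ 6.5000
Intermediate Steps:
g = 7
O = 91 (O = (5 + 8)*7 = 13*7 = 91)
y = 1/14 (y = 1/(-1 + 15) = 1/14 ≈ 0.071429)
O*y = 91*(1/14) = 13/2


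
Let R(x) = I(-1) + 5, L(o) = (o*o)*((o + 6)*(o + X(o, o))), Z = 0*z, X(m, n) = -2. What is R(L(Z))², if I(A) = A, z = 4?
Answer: 16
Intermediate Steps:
Z = 0 (Z = 0*4 = 0)
L(o) = o²*(-2 + o)*(6 + o) (L(o) = (o*o)*((o + 6)*(o - 2)) = o²*((6 + o)*(-2 + o)) = o²*((-2 + o)*(6 + o)) = o²*(-2 + o)*(6 + o))
R(x) = 4 (R(x) = -1 + 5 = 4)
R(L(Z))² = 4² = 16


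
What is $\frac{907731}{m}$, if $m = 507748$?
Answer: $\frac{907731}{507748} \approx 1.7878$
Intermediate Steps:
$\frac{907731}{m} = \frac{907731}{507748}$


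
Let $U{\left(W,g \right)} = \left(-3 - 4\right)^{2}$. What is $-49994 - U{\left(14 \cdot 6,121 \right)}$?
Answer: $-50043$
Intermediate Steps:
$U{\left(W,g \right)} = 49$ ($U{\left(W,g \right)} = \left(-7\right)^{2} = 49$)
$-49994 - U{\left(14 \cdot 6,121 \right)} = -49994 - 49 = -50043$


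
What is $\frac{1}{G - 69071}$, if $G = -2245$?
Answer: $- \frac{1}{71316} \approx -1.4022 \cdot 10^{-5}$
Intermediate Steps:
$\frac{1}{G - 69071} = \frac{1}{-2245 - 69071} = \frac{1}{-71316} = - \frac{1}{71316}$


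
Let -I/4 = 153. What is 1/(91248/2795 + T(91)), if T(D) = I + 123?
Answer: -2795/1275507 ≈ -0.0021913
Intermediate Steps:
I = -612 (I = -4*153 = -612)
T(D) = -489 (T(D) = -612 + 123 = -489)
1/(91248/2795 + T(91)) = 1/(91248/2795 - 489) = 1/(-1275507/2795) = -2795/1275507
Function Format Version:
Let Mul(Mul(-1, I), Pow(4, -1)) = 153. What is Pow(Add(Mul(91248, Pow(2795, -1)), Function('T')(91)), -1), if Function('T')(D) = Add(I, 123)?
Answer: Rational(-2795, 1275507) ≈ -0.0021913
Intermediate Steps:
I = -612 (I = Mul(-4, 153) = -612)
Function('T')(D) = -489 (Function('T')(D) = Add(-612, 123) = -489)
Pow(Add(Mul(91248, Pow(2795, -1)), Function('T')(91)), -1) = Pow(Add(Mul(91248, Pow(2795, -1)), -489), -1) = Pow(Add(Mul(91248, Rational(1, 2795)), -489), -1) = Pow(Add(Rational(91248, 2795), -489), -1) = Pow(Rational(-1275507, 2795), -1) = Rational(-2795, 1275507)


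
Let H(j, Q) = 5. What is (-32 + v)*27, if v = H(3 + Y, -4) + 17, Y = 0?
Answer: -270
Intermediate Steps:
v = 22 (v = 5 + 17 = 22)
(-32 + v)*27 = (-32 + 22)*27 = -10*27 = -270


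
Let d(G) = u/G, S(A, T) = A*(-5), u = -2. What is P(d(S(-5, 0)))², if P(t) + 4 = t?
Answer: 10404/625 ≈ 16.646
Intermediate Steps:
S(A, T) = -5*A
d(G) = -2/G
P(t) = -4 + t
P(d(S(-5, 0)))² = (-4 - 2/((-5*(-5))))² = (-4 - 2/25)² = (-102/25)² = 10404/625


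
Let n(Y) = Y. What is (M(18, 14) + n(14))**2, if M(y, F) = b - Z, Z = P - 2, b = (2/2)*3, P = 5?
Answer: 196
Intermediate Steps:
b = 3 (b = (2*(1/2))*3 = 1*3 = 3)
Z = 3 (Z = 5 - 2 = 3)
M(y, F) = 0 (M(y, F) = 3 - 1*3 = 3 - 3 = 0)
(M(18, 14) + n(14))**2 = (0 + 14)**2 = 14**2 = 196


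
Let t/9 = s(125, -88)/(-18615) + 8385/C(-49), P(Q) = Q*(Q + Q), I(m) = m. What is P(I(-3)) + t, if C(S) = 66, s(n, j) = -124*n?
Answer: 31913391/27302 ≈ 1168.9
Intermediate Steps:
P(Q) = 2*Q² (P(Q) = Q*(2*Q) = 2*Q²)
t = 31421955/27302 (t = 9*(-124*125/(-18615) + 8385/66) = 9*(-15500*(-1/18615) + 8385*(1/66)) = 9*(3100/3723 + 2795/22) = 9*(10473985/81906) = 31421955/27302 ≈ 1150.9)
P(I(-3)) + t = 2*(-3)² + 31421955/27302 = 2*9 + 31421955/27302 = 18 + 31421955/27302 = 31913391/27302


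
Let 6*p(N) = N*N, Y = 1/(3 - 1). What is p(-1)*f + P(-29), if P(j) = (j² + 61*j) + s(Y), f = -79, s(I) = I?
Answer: -2822/3 ≈ -940.67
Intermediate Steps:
Y = ½ (Y = 1/2 = ½ ≈ 0.50000)
p(N) = N²/6 (p(N) = (N*N)/6 = N²/6)
P(j) = ½ + j² + 61*j (P(j) = (j² + 61*j) + ½ = ½ + j² + 61*j)
p(-1)*f + P(-29) = ((⅙)*(-1)²)*(-79) + (½ + (-29)² + 61*(-29)) = ((⅙)*1)*(-79) + (½ + 841 - 1769) = (⅙)*(-79) - 1855/2 = -79/6 - 1855/2 = -2822/3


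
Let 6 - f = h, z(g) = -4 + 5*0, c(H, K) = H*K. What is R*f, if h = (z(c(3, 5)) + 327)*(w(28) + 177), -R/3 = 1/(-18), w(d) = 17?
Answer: -31328/3 ≈ -10443.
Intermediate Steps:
R = ⅙ (R = -3/(-18) = -3*(-1)/18 = -3*(-1/18) = ⅙ ≈ 0.16667)
z(g) = -4 (z(g) = -4 + 0 = -4)
h = 62662 (h = (-4 + 327)*(17 + 177) = 323*194 = 62662)
f = -62656 (f = 6 - 1*62662 = 6 - 62662 = -62656)
R*f = (⅙)*(-62656) = -31328/3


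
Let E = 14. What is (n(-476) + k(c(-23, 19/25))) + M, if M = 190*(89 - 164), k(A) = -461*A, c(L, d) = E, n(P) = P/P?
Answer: -20703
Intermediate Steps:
n(P) = 1
c(L, d) = 14
M = -14250 (M = 190*(-75) = -14250)
(n(-476) + k(c(-23, 19/25))) + M = (1 - 461*14) - 14250 = (1 - 6454) - 14250 = -6453 - 14250 = -20703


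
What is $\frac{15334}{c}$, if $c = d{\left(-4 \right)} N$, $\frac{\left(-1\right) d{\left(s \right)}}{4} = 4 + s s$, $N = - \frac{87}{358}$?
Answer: $\frac{1372393}{1740} \approx 788.73$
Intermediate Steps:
$N = - \frac{87}{358}$ ($N = \left(-87\right) \frac{1}{358} = - \frac{87}{358} \approx -0.24302$)
$d{\left(s \right)} = -16 - 4 s^{2}$ ($d{\left(s \right)} = - 4 \left(4 + s s\right) = - 4 \left(4 + s^{2}\right) = -16 - 4 s^{2}$)
$c = \frac{3480}{179}$ ($c = \left(-16 - 4 \left(-4\right)^{2}\right) \left(- \frac{87}{358}\right) = \left(-16 - 64\right) \left(- \frac{87}{358}\right) = \left(-80\right) \left(- \frac{87}{358}\right) = \frac{3480}{179} \approx 19.441$)
$\frac{15334}{c} = \frac{15334}{\frac{3480}{179}} = 15334 \cdot \frac{179}{3480} = \frac{1372393}{1740}$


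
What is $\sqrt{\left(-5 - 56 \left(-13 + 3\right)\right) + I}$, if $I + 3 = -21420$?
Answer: $2 i \sqrt{5217} \approx 144.46 i$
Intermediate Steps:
$I = -21423$ ($I = -3 - 21420 = -21423$)
$\sqrt{\left(-5 - 56 \left(-13 + 3\right)\right) + I} = \sqrt{\left(-5 - 56 \left(-13 + 3\right)\right) - 21423} = \sqrt{\left(-5 - -560\right) - 21423} = \sqrt{\left(-5 + 560\right) - 21423} = \sqrt{555 - 21423} = \sqrt{-20868} = 2 i \sqrt{5217}$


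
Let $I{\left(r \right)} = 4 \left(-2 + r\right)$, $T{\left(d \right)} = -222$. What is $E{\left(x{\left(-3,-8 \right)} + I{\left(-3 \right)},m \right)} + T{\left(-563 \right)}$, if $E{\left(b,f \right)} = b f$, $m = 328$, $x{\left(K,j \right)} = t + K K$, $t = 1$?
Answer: $-3502$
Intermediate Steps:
$I{\left(r \right)} = -8 + 4 r$
$x{\left(K,j \right)} = 1 + K^{2}$ ($x{\left(K,j \right)} = 1 + K K = 1 + K^{2}$)
$E{\left(x{\left(-3,-8 \right)} + I{\left(-3 \right)},m \right)} + T{\left(-563 \right)} = \left(\left(1 + \left(-3\right)^{2}\right) + \left(-8 + 4 \left(-3\right)\right)\right) 328 - 222 = \left(\left(1 + 9\right) - 20\right) 328 - 222 = \left(10 - 20\right) 328 - 222 = \left(-10\right) 328 - 222 = -3280 - 222 = -3502$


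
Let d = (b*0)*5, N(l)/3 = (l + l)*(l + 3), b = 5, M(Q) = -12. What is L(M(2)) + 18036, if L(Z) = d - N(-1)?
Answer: 18048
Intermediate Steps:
N(l) = 6*l*(3 + l) (N(l) = 3*((l + l)*(l + 3)) = 3*((2*l)*(3 + l)) = 3*(2*l*(3 + l)) = 6*l*(3 + l))
d = 0 (d = (5*0)*5 = 0*5 = 0)
L(Z) = 12 (L(Z) = 0 - 6*(-1)*(3 - 1) = 0 - 6*(-1)*2 = 0 - 1*(-12) = 0 + 12 = 12)
L(M(2)) + 18036 = 12 + 18036 = 18048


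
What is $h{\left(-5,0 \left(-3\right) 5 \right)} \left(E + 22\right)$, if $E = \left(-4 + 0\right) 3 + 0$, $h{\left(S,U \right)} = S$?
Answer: $-50$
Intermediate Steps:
$E = -12$ ($E = \left(-4\right) 3 + 0 = -12 + 0 = -12$)
$h{\left(-5,0 \left(-3\right) 5 \right)} \left(E + 22\right) = - 5 \left(-12 + 22\right) = \left(-5\right) 10 = -50$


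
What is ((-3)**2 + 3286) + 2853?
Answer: 6148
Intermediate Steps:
((-3)**2 + 3286) + 2853 = (9 + 3286) + 2853 = 3295 + 2853 = 6148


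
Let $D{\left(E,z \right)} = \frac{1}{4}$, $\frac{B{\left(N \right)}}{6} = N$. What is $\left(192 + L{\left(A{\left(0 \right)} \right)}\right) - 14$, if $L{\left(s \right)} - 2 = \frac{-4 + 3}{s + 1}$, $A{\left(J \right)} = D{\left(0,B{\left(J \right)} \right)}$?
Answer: $\frac{896}{5} \approx 179.2$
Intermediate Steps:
$B{\left(N \right)} = 6 N$
$D{\left(E,z \right)} = \frac{1}{4}$
$A{\left(J \right)} = \frac{1}{4}$
$L{\left(s \right)} = 2 - \frac{1}{1 + s}$ ($L{\left(s \right)} = 2 + \frac{-4 + 3}{s + 1} = 2 - \frac{1}{1 + s}$)
$\left(192 + L{\left(A{\left(0 \right)} \right)}\right) - 14 = \left(192 + \frac{1 + 2 \cdot \frac{1}{4}}{1 + \frac{1}{4}}\right) - 14 = \left(192 + \frac{1 + \frac{1}{2}}{\frac{5}{4}}\right) - 14 = \left(192 + \frac{4}{5} \cdot \frac{3}{2}\right) - 14 = \left(192 + \frac{6}{5}\right) - 14 = \frac{966}{5} - 14 = \frac{896}{5}$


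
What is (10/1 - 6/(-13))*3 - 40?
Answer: -112/13 ≈ -8.6154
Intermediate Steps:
(10/1 - 6/(-13))*3 - 40 = (10*1 - 6*(-1/13))*3 - 40 = (10 + 6/13)*3 - 40 = (136/13)*3 - 40 = 408/13 - 40 = -112/13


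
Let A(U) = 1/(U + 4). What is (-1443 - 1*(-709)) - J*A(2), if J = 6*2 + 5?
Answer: -4421/6 ≈ -736.83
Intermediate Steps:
J = 17 (J = 12 + 5 = 17)
A(U) = 1/(4 + U)
(-1443 - 1*(-709)) - J*A(2) = (-1443 - 1*(-709)) - 17/(4 + 2) = (-1443 + 709) - 17/6 = -734 - 17/6 = -4421/6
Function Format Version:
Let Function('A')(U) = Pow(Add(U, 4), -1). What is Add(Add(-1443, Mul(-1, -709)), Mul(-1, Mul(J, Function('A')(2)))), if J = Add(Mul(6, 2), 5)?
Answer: Rational(-4421, 6) ≈ -736.83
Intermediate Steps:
J = 17 (J = Add(12, 5) = 17)
Function('A')(U) = Pow(Add(4, U), -1)
Add(Add(-1443, Mul(-1, -709)), Mul(-1, Mul(J, Function('A')(2)))) = Add(Add(-1443, Mul(-1, -709)), Mul(-1, Mul(17, Pow(Add(4, 2), -1)))) = Add(Add(-1443, 709), Mul(-1, Mul(17, Pow(6, -1)))) = Add(-734, Mul(-1, Mul(17, Rational(1, 6)))) = Add(-734, Mul(-1, Rational(17, 6))) = Add(-734, Rational(-17, 6)) = Rational(-4421, 6)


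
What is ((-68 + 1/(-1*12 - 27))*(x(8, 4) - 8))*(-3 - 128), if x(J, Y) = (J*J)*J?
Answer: 58387224/13 ≈ 4.4913e+6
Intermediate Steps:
x(J, Y) = J³ (x(J, Y) = J²*J = J³)
((-68 + 1/(-1*12 - 27))*(x(8, 4) - 8))*(-3 - 128) = ((-68 + 1/(-1*12 - 27))*(8³ - 8))*(-3 - 128) = ((-68 + 1/(-12 - 27))*(512 - 8))*(-131) = ((-68 + 1/(-39))*504)*(-131) = ((-68 - 1/39)*504)*(-131) = -2653/39*504*(-131) = -445704/13*(-131) = 58387224/13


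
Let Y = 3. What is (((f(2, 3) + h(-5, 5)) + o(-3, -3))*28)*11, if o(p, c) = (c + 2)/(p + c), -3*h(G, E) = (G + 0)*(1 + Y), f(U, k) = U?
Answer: 8162/3 ≈ 2720.7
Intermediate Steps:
h(G, E) = -4*G/3 (h(G, E) = -(G + 0)*(1 + 3)/3 = -G*4/3 = -4*G/3)
o(p, c) = (2 + c)/(c + p)
(((f(2, 3) + h(-5, 5)) + o(-3, -3))*28)*11 = (((2 - 4/3*(-5)) + (2 - 3)/(-3 - 3))*28)*11 = (((2 + 20/3) - 1/(-6))*28)*11 = ((26/3 - ⅙*(-1))*28)*11 = ((26/3 + ⅙)*28)*11 = ((53/6)*28)*11 = (742/3)*11 = 8162/3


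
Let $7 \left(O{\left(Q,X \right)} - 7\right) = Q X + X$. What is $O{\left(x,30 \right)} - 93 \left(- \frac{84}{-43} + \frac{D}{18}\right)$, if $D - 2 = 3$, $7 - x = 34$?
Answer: $- \frac{563357}{1806} \approx -311.94$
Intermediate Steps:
$x = -27$ ($x = 7 - 34 = -27$)
$D = 5$ ($D = 2 + 3 = 5$)
$O{\left(Q,X \right)} = 7 + \frac{X}{7} + \frac{Q X}{7}$ ($O{\left(Q,X \right)} = 7 + \frac{Q X + X}{7} = 7 + \frac{X + Q X}{7} = 7 + \left(\frac{X}{7} + \frac{Q X}{7}\right) = 7 + \frac{X}{7} + \frac{Q X}{7}$)
$O{\left(x,30 \right)} - 93 \left(- \frac{84}{-43} + \frac{D}{18}\right) = \left(7 + \frac{1}{7} \cdot 30 + \frac{1}{7} \left(-27\right) 30\right) - 93 \left(- \frac{84}{-43} + \frac{5}{18}\right) = \left(7 + \frac{30}{7} - \frac{810}{7}\right) - 93 \left(\left(-84\right) \left(- \frac{1}{43}\right) + 5 \cdot \frac{1}{18}\right) = - \frac{731}{7} - 93 \left(\frac{84}{43} + \frac{5}{18}\right) = - \frac{731}{7} - \frac{53537}{258} = - \frac{563357}{1806}$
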